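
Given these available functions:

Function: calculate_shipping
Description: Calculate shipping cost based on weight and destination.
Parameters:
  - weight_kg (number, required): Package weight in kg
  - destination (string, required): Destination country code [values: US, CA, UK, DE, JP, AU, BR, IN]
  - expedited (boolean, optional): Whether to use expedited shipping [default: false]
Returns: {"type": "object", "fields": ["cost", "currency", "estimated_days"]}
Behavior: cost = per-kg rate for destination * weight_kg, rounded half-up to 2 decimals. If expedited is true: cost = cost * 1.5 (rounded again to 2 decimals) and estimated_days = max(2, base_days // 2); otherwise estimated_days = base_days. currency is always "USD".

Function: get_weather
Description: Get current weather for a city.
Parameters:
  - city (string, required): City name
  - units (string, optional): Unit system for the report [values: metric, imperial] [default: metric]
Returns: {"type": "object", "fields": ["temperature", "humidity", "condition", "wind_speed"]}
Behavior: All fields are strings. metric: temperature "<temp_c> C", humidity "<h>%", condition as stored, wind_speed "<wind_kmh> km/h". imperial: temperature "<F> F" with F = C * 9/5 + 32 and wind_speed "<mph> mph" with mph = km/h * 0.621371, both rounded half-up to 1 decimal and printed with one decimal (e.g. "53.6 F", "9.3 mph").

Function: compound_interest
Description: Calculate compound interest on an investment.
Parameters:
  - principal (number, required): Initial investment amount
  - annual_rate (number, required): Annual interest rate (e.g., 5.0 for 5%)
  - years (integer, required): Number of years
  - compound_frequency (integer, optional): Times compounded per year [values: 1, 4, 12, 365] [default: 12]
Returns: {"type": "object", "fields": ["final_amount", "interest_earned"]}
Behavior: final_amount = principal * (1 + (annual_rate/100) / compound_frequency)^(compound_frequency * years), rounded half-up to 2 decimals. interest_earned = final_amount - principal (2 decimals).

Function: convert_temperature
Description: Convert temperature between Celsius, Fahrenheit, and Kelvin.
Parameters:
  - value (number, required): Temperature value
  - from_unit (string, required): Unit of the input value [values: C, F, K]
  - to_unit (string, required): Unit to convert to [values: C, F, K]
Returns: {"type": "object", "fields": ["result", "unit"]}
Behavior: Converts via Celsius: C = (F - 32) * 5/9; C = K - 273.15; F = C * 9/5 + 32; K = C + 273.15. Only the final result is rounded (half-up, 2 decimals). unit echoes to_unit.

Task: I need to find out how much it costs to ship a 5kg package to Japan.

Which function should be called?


The task needs a function whose description is: Calculate shipping cost based on weight and destination.
calculate_shipping


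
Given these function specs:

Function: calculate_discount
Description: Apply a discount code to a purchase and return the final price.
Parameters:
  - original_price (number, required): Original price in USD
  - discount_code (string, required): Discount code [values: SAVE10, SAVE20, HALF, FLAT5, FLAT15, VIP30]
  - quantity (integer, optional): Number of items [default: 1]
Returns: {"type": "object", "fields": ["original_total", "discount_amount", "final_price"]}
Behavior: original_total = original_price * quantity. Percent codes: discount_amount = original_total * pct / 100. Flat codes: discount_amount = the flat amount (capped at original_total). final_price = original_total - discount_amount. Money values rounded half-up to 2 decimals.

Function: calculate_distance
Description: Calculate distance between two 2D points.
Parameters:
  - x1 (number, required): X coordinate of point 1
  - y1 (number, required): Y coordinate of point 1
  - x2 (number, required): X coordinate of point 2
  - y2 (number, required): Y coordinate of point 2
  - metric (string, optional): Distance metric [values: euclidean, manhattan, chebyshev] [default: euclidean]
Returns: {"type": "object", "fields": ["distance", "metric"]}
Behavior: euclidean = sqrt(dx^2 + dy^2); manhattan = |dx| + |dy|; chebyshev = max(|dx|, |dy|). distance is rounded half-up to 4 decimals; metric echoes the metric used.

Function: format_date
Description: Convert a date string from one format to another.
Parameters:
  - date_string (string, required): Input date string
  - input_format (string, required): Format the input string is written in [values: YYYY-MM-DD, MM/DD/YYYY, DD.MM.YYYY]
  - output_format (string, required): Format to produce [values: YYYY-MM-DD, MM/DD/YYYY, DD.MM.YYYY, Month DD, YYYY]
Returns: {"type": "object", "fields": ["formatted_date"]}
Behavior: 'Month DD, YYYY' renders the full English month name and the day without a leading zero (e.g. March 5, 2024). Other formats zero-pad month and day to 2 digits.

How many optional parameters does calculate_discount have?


Parameters of calculate_discount: original_price (required), discount_code (required), quantity (optional)
Optional count:
1


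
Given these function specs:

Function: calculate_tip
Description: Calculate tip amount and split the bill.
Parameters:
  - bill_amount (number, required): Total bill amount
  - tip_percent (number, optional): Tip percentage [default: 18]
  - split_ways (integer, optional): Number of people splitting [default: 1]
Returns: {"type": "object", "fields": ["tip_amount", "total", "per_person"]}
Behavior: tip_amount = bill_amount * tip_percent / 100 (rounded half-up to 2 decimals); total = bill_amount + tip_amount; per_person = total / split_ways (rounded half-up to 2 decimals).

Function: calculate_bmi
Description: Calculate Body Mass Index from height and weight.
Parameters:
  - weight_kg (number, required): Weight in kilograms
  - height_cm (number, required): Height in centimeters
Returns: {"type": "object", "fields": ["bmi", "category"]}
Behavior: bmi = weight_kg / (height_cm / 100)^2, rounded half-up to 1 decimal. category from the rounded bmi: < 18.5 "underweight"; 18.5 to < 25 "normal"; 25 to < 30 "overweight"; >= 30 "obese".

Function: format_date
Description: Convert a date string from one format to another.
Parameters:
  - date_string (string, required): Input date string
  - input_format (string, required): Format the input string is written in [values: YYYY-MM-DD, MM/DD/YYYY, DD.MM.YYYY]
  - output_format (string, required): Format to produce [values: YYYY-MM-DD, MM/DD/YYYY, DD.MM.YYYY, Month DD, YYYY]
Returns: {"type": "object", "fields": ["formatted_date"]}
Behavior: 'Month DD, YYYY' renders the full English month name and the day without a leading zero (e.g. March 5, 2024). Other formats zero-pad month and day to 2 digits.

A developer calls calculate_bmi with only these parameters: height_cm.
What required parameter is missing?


Required parameters: weight_kg, height_cm
Provided: height_cm
Missing: weight_kg
weight_kg


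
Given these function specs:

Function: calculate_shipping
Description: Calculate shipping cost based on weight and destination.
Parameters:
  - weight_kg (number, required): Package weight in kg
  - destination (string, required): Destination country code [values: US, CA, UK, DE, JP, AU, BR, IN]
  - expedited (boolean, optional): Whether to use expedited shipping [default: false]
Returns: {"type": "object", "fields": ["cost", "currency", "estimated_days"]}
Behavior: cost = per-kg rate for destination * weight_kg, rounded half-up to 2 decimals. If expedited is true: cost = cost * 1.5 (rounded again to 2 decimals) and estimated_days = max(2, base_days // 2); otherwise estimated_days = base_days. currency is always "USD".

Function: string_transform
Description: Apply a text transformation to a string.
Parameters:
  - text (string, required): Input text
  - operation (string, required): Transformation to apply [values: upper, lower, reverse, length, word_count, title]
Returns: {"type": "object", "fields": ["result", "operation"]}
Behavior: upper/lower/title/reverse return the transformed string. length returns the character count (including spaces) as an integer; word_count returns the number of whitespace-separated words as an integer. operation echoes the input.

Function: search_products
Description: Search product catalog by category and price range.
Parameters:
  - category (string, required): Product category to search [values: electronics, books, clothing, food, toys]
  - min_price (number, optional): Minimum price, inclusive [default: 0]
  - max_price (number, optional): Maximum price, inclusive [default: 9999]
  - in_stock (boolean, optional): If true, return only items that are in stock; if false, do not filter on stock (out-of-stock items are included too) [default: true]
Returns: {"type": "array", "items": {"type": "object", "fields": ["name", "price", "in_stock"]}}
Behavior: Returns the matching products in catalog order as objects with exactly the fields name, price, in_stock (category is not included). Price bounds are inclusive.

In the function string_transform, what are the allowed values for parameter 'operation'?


The string_transform spec declares:
  - operation (string, required): Transformation to apply [values: upper, lower, reverse, length, word_count, title]
Allowed values:
upper, lower, reverse, length, word_count, title


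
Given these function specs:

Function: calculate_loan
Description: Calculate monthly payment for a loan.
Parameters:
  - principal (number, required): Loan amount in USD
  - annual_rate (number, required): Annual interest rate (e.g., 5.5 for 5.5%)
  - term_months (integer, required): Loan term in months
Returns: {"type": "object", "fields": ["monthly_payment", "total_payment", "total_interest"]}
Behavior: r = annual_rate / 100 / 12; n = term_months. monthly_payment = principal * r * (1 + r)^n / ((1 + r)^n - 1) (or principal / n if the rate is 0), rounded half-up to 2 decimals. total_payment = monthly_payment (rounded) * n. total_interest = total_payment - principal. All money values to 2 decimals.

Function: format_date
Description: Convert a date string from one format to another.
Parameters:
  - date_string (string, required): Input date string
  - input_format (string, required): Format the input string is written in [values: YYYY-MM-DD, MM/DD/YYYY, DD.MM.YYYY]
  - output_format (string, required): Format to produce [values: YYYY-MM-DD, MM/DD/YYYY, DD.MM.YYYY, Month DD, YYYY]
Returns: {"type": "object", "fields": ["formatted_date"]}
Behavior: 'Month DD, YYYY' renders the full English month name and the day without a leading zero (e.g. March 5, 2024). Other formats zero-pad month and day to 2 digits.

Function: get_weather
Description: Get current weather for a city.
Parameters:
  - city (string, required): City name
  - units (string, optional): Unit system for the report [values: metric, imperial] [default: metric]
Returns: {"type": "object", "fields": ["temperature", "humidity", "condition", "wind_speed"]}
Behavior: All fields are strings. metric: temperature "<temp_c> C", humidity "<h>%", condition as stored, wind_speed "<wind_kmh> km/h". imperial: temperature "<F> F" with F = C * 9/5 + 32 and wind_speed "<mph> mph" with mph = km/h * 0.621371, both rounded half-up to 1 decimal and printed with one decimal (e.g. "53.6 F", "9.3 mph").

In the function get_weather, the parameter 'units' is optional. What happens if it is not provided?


The get_weather spec declares:
  - units (string, optional): Unit system for the report [values: metric, imperial] [default: metric]
It defaults to metric


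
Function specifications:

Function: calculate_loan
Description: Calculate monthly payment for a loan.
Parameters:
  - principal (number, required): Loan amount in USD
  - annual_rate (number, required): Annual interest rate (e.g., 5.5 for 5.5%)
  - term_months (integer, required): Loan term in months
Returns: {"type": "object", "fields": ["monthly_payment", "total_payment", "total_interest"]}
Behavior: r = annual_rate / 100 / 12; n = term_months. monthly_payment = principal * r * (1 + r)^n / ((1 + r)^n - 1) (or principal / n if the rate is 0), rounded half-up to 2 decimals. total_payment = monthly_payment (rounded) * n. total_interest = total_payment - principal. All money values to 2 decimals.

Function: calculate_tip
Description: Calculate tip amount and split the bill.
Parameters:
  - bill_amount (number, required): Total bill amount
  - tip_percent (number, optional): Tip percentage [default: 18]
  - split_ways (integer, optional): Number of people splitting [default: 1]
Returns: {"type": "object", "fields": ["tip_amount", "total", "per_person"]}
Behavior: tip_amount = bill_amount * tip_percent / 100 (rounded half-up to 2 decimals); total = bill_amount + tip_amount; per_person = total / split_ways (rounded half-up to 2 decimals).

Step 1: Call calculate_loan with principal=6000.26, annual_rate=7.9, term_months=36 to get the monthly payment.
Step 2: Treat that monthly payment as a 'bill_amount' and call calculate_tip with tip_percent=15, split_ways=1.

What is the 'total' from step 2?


Step 1: calculate_loan(principal=6000.26, annual_rate=7.9, term_months=36)
  r = 7.9 / 100 / 12 = 0.006583333333 (keep full precision)
  (1 + r)^36 = 1.26645706
  monthly_payment = 6000.26 * 0.006583333333 * 1.26645706 / (1.26645706 - 1) = 187.749659 -> 187.75
  total_payment = 187.75 * 36 = 6759.00
  total_interest = 6759.00 - 6000.26 = 758.74
  -> monthly_payment = 187.75
Step 2: calculate_tip(bill_amount=187.75, tip_percent=15, split_ways=1)
  tip_amount = 187.75 * 15/100 = 28.1625 -> 28.16
  total = 187.75 + 28.16 = 215.91
  per_person = 215.91 / 1 = 215.91 -> 215.91
  -> total = 215.91
$215.91


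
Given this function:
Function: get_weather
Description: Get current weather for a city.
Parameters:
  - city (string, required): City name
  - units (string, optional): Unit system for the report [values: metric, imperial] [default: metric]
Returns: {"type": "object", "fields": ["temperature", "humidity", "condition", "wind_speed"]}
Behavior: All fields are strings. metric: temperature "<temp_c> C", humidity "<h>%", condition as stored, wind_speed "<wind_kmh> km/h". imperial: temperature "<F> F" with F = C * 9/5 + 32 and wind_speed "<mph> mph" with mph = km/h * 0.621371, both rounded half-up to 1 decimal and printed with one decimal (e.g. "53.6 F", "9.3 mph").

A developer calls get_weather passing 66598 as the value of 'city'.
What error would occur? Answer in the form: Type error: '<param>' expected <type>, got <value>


Spec: 'city' is declared as string; 66598 is an integer.
Type error: 'city' expected string, got 66598


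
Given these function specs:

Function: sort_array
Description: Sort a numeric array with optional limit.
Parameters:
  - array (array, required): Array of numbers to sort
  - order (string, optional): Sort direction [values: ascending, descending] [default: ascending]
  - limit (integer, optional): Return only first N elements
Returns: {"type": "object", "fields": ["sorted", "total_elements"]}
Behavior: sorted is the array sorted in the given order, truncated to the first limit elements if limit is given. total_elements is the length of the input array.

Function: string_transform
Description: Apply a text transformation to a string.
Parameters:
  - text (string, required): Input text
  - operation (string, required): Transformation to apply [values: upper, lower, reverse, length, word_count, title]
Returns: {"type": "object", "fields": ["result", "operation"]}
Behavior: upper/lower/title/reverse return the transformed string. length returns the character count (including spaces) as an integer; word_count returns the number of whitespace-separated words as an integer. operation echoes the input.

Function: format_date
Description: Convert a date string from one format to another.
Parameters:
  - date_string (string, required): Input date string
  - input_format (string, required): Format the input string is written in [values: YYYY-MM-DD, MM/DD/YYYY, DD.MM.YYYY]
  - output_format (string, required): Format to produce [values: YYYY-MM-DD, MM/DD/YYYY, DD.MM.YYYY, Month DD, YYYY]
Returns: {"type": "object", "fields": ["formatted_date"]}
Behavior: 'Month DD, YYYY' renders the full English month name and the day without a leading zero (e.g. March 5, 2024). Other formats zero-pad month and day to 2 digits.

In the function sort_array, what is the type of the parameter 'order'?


The sort_array spec declares:
  - order (string, optional): Sort direction [values: ascending, descending] [default: ascending]
Type:
string


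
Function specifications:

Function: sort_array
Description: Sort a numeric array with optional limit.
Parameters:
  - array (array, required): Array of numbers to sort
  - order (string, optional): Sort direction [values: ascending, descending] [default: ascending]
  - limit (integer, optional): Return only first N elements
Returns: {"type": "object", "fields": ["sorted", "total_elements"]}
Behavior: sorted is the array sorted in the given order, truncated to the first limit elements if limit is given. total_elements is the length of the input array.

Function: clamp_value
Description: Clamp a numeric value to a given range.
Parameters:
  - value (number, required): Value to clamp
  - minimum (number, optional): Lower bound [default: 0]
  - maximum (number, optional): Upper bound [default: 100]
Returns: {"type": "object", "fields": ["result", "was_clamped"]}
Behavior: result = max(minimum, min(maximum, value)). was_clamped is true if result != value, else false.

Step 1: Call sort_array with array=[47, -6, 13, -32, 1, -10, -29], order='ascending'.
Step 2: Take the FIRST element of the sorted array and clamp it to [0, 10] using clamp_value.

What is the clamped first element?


Step 1: sort_array(order=ascending)
  sorted: [-32, -29, -10, -6, 1, 13, 47]
  -> first element = -32
Step 2: clamp_value(value=-32, minimum=0, maximum=10)
  result = max(0, min(10, -32)) = max(0, -32) = 0
  was_clamped = (0 != -32) = true
  -> result = 0
0


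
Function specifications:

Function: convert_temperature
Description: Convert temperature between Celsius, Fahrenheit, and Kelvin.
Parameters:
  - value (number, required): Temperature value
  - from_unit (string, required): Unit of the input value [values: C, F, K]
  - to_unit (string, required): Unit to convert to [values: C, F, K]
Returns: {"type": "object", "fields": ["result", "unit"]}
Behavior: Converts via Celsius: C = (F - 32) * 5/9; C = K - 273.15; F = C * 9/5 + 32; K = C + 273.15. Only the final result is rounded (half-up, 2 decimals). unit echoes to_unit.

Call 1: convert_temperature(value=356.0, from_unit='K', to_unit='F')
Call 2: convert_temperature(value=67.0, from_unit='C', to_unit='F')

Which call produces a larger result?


Call 1:
  To C: 356 - 273.15 = 82.85
  To F: 82.85 * 9/5 + 32 = 181.13
  Round to 2 decimals: 181.13
  -> 181.13 F
Call 2:
  Input already in C: 67
  To F: 67 * 9/5 + 32 = 152.6
  Round to 2 decimals: 152.6
  -> 152.6 F
Call 1 (181.13 F)


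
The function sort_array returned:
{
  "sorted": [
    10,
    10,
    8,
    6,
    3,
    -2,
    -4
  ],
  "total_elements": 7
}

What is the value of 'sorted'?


[10, 10, 8, 6, 3, -2, -4]


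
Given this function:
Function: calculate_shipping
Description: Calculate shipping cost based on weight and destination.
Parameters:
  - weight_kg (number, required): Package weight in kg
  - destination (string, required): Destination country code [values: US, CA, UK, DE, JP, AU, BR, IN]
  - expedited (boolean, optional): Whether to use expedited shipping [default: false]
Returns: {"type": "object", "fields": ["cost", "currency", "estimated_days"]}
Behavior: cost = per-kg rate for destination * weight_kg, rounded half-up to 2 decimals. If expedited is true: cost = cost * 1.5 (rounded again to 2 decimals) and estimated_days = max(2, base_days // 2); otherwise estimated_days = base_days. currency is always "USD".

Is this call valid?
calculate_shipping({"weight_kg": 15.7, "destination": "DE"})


Checking all required parameters present and types match... All valid.
Valid


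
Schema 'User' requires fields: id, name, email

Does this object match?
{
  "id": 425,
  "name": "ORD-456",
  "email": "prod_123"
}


Checking required fields... All present.
Valid - all required fields present


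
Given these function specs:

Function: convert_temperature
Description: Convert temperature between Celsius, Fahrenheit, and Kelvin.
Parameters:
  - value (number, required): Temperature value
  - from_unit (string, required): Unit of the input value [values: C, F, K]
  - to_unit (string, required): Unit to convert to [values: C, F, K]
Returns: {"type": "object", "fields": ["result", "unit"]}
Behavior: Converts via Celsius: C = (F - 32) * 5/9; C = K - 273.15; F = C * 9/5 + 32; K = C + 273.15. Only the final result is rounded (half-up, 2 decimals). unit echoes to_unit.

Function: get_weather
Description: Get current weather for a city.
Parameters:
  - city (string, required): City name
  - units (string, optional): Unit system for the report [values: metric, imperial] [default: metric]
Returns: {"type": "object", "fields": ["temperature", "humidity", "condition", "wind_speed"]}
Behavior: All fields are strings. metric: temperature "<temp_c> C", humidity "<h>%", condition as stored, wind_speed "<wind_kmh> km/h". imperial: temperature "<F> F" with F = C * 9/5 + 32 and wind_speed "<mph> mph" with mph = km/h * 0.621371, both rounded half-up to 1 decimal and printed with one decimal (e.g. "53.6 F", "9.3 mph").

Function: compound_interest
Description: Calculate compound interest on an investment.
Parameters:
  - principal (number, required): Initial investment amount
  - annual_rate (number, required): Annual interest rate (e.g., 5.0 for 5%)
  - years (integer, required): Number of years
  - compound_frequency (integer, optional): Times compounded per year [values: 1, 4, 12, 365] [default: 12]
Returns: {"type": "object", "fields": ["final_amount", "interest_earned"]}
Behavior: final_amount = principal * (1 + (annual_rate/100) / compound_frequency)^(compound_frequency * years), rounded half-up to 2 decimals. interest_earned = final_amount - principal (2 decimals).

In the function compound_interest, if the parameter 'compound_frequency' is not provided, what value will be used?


The compound_interest spec declares:
  - compound_frequency (integer, optional): Times compounded per year [values: 1, 4, 12, 365] [default: 12]
Default:
12


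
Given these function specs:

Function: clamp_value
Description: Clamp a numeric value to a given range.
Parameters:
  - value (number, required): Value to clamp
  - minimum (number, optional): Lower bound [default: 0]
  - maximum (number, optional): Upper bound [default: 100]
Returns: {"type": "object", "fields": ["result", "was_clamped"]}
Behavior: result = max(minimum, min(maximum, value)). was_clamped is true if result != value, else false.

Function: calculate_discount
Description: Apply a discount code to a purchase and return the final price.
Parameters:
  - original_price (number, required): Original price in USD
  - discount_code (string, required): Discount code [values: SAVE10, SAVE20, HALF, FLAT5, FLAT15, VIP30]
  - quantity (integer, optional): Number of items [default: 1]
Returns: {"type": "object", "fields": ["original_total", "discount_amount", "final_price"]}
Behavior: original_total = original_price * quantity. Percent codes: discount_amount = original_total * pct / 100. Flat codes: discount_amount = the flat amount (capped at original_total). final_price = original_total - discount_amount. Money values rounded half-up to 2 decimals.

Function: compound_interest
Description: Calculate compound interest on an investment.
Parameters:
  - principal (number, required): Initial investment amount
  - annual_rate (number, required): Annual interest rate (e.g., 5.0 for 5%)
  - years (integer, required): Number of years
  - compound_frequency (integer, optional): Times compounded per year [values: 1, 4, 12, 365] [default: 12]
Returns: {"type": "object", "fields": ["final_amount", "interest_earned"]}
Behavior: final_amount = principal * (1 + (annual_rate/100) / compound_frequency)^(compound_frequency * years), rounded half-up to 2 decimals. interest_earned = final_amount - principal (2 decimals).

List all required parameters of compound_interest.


Parameters of compound_interest and their required/optional flag:
  principal: required
  annual_rate: required
  years: required
  compound_frequency: optional
annual_rate, principal, years


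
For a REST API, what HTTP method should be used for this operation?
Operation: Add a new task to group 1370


GET = read, POST = create, PUT = update/replace, DELETE = remove
This operation is a create.
POST


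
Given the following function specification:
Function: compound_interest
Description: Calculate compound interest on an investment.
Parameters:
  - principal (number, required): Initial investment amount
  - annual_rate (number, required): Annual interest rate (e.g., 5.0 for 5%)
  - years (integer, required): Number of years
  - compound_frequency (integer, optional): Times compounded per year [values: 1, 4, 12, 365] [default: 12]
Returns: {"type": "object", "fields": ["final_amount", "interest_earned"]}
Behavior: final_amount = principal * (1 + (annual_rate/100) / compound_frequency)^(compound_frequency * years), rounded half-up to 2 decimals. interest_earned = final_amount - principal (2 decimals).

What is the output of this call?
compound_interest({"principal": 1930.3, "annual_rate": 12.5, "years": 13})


Defaults applied: compound_frequency=12
rate per period = 12.5/100/12 = 0.010416666667 (keep full precision); periods = 12 * 13 = 156
(1 + 0.010416666667)^156 = 5.03591268
final_amount = 1930.3 * 5.03591268 = 9720.822253 -> 9720.82
interest_earned = 9720.82 - 1930.30 = 7790.52
Output:
{"final_amount": 9720.82, "interest_earned": 7790.52}


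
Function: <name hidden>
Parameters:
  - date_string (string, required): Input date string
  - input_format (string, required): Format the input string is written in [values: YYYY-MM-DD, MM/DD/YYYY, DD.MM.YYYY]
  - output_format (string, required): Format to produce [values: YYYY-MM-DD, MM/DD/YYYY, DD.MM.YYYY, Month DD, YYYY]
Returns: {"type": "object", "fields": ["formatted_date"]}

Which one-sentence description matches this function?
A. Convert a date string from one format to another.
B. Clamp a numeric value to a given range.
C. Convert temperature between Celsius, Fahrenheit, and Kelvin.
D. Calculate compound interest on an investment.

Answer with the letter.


Parameters date_string, input_format, output_format and return ["formatted_date"] fit: Convert a date string from one format to another.
A


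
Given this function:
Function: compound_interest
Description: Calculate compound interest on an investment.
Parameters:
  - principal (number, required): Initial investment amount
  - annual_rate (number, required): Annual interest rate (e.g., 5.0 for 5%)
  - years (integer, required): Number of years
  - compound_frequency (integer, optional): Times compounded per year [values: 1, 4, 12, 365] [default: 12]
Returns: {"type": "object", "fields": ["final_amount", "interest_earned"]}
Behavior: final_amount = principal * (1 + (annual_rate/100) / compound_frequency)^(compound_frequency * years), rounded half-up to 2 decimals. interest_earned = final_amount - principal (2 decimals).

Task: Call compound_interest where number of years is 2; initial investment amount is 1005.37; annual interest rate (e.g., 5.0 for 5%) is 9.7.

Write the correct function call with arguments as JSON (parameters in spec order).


Mapping each described value to its parameter name:
  'Number of years' -> years = 2
  'Initial investment amount' -> principal = 1005.37
  'Annual interest rate (e.g., 5.0 for 5%)' -> annual_rate = 9.7
compound_interest({"principal": 1005.37, "annual_rate": 9.7, "years": 2})


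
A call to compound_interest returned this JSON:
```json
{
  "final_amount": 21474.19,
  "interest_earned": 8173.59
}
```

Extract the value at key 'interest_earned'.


8173.59


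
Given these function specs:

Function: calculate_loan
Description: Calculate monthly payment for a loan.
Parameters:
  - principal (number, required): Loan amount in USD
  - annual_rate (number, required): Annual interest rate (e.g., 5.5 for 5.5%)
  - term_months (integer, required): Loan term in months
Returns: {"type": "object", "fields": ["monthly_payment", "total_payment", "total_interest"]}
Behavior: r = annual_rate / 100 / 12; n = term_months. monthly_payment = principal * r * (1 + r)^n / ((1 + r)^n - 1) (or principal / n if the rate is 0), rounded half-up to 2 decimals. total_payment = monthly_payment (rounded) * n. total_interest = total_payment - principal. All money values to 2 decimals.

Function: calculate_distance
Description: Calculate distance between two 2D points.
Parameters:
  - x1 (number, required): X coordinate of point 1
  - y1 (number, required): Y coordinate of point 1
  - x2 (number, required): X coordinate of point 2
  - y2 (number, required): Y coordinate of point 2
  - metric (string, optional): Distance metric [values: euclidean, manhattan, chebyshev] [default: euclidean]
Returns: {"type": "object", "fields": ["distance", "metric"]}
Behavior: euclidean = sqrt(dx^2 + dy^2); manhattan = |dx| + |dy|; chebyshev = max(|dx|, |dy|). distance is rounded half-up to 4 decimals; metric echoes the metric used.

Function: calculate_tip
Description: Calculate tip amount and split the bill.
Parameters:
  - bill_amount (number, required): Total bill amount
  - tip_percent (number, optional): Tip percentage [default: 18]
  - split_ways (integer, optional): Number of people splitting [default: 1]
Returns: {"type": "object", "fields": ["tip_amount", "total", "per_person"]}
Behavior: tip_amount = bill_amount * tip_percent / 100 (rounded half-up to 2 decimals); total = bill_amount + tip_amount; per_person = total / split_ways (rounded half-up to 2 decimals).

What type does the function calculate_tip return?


The calculate_tip spec declares Returns: {"type": "object", "fields": ["tip_amount", "total", "per_person"]}
Type:
object


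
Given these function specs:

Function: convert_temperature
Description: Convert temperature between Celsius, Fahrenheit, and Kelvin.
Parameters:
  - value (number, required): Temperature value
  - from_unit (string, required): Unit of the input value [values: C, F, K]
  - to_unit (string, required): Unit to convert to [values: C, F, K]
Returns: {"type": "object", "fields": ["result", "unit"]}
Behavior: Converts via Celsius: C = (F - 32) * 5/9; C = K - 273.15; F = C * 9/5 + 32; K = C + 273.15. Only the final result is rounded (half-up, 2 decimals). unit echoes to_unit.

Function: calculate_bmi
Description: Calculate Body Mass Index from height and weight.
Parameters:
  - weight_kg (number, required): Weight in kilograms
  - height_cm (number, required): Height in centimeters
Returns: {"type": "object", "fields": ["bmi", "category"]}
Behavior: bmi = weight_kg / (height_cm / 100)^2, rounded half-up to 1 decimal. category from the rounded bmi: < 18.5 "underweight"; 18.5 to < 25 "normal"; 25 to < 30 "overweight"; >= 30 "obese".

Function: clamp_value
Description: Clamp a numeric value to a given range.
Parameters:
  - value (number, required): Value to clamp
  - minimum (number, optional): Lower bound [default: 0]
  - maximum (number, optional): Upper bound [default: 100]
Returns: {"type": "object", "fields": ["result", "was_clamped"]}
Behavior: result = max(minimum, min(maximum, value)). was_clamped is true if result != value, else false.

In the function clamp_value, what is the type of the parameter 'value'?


The clamp_value spec declares:
  - value (number, required): Value to clamp
Type:
number


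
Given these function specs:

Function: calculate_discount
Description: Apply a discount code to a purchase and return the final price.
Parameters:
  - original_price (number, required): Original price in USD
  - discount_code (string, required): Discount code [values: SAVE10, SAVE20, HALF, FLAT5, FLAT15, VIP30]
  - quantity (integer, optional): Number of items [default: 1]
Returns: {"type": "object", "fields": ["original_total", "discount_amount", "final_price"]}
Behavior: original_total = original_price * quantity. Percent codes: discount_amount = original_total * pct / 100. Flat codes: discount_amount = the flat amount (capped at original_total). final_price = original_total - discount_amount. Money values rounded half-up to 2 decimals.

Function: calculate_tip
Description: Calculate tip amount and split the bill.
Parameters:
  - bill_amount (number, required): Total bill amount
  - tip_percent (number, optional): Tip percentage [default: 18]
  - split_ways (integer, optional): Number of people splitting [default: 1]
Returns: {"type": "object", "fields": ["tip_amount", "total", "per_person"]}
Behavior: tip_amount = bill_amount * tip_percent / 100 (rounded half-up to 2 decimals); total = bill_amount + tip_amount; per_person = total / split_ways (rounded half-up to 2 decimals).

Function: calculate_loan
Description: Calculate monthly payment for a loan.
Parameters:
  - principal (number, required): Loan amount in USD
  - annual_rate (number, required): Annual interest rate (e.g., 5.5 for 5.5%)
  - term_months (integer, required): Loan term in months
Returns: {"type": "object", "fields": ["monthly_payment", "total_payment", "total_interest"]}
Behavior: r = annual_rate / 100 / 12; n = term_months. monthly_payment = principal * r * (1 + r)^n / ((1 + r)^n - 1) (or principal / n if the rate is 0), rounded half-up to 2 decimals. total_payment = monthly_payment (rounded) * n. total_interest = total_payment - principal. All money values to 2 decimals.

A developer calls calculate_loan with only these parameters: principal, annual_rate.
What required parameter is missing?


Required parameters: principal, annual_rate, term_months
Provided: principal, annual_rate
Missing: term_months
term_months


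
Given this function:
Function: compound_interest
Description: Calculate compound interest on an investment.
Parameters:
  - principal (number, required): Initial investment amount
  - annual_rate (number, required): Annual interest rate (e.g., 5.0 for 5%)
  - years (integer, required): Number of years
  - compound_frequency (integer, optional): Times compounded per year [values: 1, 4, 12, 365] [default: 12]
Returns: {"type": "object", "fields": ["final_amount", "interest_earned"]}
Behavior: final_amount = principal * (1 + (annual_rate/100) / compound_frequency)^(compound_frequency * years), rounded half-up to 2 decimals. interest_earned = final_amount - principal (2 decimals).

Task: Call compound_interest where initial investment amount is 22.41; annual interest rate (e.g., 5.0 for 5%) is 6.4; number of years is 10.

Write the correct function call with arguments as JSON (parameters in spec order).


Mapping each described value to its parameter name:
  'Initial investment amount' -> principal = 22.41
  'Annual interest rate (e.g., 5.0 for 5%)' -> annual_rate = 6.4
  'Number of years' -> years = 10
compound_interest({"principal": 22.41, "annual_rate": 6.4, "years": 10})


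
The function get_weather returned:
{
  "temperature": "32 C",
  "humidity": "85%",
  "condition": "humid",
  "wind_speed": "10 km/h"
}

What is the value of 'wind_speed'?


10 km/h


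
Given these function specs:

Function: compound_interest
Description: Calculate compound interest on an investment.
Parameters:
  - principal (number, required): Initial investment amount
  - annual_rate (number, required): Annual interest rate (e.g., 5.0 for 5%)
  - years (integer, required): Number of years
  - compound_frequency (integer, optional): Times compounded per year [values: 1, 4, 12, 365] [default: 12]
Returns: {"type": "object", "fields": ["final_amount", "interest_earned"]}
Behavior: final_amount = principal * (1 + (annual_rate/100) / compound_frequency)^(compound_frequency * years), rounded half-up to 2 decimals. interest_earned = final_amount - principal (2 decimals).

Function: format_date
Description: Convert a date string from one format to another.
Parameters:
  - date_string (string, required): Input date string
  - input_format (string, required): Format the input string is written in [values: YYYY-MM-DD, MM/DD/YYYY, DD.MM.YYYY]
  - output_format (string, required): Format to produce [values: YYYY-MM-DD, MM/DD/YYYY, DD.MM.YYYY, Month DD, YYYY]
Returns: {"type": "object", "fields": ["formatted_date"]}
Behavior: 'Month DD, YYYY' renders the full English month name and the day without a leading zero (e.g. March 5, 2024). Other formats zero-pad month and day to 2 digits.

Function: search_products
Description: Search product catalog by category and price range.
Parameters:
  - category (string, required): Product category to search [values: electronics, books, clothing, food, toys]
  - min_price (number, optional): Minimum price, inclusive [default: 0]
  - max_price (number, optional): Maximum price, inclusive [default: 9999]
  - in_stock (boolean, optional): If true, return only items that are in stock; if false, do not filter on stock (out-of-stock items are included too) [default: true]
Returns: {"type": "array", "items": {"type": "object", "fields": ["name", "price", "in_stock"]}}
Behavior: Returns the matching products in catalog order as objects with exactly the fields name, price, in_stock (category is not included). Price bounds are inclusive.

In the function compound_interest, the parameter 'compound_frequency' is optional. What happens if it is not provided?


The compound_interest spec declares:
  - compound_frequency (integer, optional): Times compounded per year [values: 1, 4, 12, 365] [default: 12]
It defaults to 12


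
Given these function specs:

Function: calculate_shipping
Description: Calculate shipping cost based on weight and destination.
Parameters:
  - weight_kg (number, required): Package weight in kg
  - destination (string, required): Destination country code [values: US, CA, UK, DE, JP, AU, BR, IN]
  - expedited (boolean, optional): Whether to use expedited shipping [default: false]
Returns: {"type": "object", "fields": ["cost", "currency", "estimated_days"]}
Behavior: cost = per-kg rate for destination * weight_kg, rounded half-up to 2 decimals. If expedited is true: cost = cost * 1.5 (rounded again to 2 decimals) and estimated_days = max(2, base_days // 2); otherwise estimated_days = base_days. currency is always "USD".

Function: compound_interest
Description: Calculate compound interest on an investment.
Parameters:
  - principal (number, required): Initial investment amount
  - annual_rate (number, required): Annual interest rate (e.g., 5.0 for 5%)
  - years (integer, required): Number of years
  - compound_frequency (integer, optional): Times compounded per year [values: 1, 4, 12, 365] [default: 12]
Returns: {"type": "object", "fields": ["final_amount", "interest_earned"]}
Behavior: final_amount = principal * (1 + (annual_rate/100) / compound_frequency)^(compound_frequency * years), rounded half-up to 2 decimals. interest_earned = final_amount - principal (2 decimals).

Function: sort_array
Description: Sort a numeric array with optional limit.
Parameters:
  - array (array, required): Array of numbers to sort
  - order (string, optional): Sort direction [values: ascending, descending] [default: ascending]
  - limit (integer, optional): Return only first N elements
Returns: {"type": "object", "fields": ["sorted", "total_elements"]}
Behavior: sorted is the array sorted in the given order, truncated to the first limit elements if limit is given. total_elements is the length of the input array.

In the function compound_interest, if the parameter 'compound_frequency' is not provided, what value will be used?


The compound_interest spec declares:
  - compound_frequency (integer, optional): Times compounded per year [values: 1, 4, 12, 365] [default: 12]
Default:
12


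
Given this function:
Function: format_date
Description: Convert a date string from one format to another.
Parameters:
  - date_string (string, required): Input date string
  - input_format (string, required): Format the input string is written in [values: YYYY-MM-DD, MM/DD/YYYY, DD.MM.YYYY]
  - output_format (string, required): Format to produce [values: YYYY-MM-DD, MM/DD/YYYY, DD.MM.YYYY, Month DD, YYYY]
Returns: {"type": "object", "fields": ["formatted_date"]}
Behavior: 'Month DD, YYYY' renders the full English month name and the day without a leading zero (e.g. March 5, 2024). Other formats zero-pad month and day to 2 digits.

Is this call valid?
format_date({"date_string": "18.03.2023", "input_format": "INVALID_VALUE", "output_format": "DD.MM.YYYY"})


Checking parameter values...
Parameter 'input_format' has value 'INVALID_VALUE' not in allowed: YYYY-MM-DD, MM/DD/YYYY, DD.MM.YYYY
Invalid - 'input_format' must be one of YYYY-MM-DD, MM/DD/YYYY, DD.MM.YYYY
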